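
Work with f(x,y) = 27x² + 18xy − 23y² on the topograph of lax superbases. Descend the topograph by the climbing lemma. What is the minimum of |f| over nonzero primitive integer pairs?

river: ρ → (-23,28,22)
river: ρ → (22,16,-29)
river: ρ → (-29,42,9)
river: ρ → (9,48,-14)
river: ρ → (-14,36,27)
river: ρ → (27,18,-23)
closes: descent 0, river 6
min |a| on river = 9

9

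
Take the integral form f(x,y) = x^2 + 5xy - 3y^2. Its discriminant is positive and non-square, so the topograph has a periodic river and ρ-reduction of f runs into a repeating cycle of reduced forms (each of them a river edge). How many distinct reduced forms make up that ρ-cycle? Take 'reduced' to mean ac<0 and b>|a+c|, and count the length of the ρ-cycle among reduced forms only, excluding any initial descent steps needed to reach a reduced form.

D = 37, ⌊√D⌋ = 6
river: ρ → (-3,1,3)
river: ρ → (3,5,-1)
river: ρ → (-1,5,3)
river: ρ → (3,1,-3)
river: ρ → (-3,5,1)
river: ρ → (1,5,-3)
ρ-cycle length = 6 (tail of 0 descent steps not counted)

6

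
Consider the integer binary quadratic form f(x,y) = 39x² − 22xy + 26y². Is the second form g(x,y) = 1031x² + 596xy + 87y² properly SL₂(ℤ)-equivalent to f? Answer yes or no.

D₁ = -3572, D₂ = -3572
f: flip: (39,-22,26)→(26,22,39)
f: reduced (well bottom): (26,22,39) with a≤c, −a<b≤a
g: flip: (1031,596,87)→(87,-596,1031)
g: translate: b→-74 (≡-596 mod 174), so (87,-596,1031)→(87,-74,26)
g: flip: (87,-74,26)→(26,74,87)
g: translate: b→22 (≡74 mod 52), so (26,74,87)→(26,22,39)
g: reduced (well bottom): (26,22,39) with a≤c, −a<b≤a
reduced forms (26, 22, 39) vs (26, 22, 39) ⇒ equivalent

yes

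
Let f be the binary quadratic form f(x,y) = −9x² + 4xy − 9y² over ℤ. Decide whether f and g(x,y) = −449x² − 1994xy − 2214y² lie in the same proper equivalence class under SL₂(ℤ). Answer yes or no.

D₁ = -308, D₂ = -308
f is negative-definite; reduce −f:
−f: flip: (9,-4,9)→(9,4,9)
−f: reduced (well bottom): (9,4,9) with a≤c, −a<b≤a
flip sign back: reduced form of f is (-9,-4,-9)
g is negative-definite; reduce −g:
−g: translate: b→198 (≡1994 mod 898), so (449,1994,2214)→(449,198,22)
−g: flip: (449,198,22)→(22,-198,449)
−g: translate: b→22 (≡-198 mod 44), so (22,-198,449)→(22,22,9)
−g: flip: (22,22,9)→(9,-22,22)
−g: translate: b→-4 (≡-22 mod 18), so (9,-22,22)→(9,-4,9)
−g: flip: (9,-4,9)→(9,4,9)
−g: reduced (well bottom): (9,4,9) with a≤c, −a<b≤a
flip sign back: reduced form of g is (-9,-4,-9)
reduced forms (-9, -4, -9) vs (-9, -4, -9) ⇒ equivalent

yes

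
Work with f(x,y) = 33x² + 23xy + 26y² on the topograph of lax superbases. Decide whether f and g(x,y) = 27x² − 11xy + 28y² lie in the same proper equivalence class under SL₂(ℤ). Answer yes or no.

D₁ = -2903, D₂ = -2903
f: flip: (33,23,26)→(26,-23,33)
f: reduced (well bottom): (26,-23,33) with a≤c, −a<b≤a
g: reduced (well bottom): (27,-11,28) with a≤c, −a<b≤a
reduced forms (26, -23, 33) vs (27, -11, 28) ⇒ inequivalent

no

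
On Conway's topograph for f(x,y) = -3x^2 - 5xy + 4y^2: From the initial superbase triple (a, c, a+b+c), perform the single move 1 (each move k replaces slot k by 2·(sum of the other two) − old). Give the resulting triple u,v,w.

start (-3,4,-4) = (f(1,0),f(0,1),f(1,1))
replace slot 1: 2·(4+(-4)) − (-3) = 3 → (3,4,-4)

3,4,-4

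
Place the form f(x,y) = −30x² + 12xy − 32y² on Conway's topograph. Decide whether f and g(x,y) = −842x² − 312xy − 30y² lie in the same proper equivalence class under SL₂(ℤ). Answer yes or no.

D₁ = -3696, D₂ = -3696
f is negative-definite; reduce −f:
−f: reduced (well bottom): (30,-12,32) with a≤c, −a<b≤a
flip sign back: reduced form of f is (-30,12,-32)
g is negative-definite; reduce −g:
−g: flip: (842,312,30)→(30,-312,842)
−g: translate: b→-12 (≡-312 mod 60), so (30,-312,842)→(30,-12,32)
−g: reduced (well bottom): (30,-12,32) with a≤c, −a<b≤a
flip sign back: reduced form of g is (-30,12,-32)
reduced forms (-30, 12, -32) vs (-30, 12, -32) ⇒ equivalent

yes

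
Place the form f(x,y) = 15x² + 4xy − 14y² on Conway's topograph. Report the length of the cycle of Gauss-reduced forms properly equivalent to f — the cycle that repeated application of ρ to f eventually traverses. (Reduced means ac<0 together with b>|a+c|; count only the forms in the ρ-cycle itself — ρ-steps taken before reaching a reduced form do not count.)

D = 856, ⌊√D⌋ = 29
river: ρ → (-14,24,5)
river: ρ → (5,26,-9)
river: ρ → (-9,28,2)
river: ρ → (2,28,-9)
river: ρ → (-9,26,5)
river: ρ → (5,24,-14)
river: ρ → (-14,4,15)
river: ρ → (15,26,-3)
river: ρ → (-3,28,6)
river: ρ → (6,20,-19)
river: ρ → (-19,18,7)
river: ρ → (7,24,-10)
river: ρ → (-10,16,15)
river: ρ → (15,14,-11)
river: ρ → (-11,8,18)
river: ρ → (18,28,-1)
river: ρ → (-1,28,18)
river: ρ → (18,8,-11)
river: ρ → (-11,14,15)
river: ρ → (15,16,-10)
river: ρ → (-10,24,7)
river: ρ → (7,18,-19)
river: ρ → (-19,20,6)
river: ρ → (6,28,-3)
river: ρ → (-3,26,15)
river: ρ → (15,4,-14)
ρ-cycle length = 26 (tail of 0 descent steps not counted)

26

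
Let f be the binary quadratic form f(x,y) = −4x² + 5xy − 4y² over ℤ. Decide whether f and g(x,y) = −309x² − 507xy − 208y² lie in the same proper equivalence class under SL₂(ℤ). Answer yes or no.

D₁ = -39, D₂ = -39
f is negative-definite; reduce −f:
−f: translate: b→3 (≡-5 mod 8), so (4,-5,4)→(4,3,3)
−f: flip: (4,3,3)→(3,-3,4)
−f: translate: b→3 (≡-3 mod 6), so (3,-3,4)→(3,3,4)
−f: reduced (well bottom): (3,3,4) with a≤c, −a<b≤a
flip sign back: reduced form of f is (-3,-3,-4)
g is negative-definite; reduce −g:
−g: translate: b→-111 (≡507 mod 618), so (309,507,208)→(309,-111,10)
−g: flip: (309,-111,10)→(10,111,309)
−g: translate: b→-9 (≡111 mod 20), so (10,111,309)→(10,-9,3)
−g: flip: (10,-9,3)→(3,9,10)
−g: translate: b→3 (≡9 mod 6), so (3,9,10)→(3,3,4)
−g: reduced (well bottom): (3,3,4) with a≤c, −a<b≤a
flip sign back: reduced form of g is (-3,-3,-4)
reduced forms (-3, -3, -4) vs (-3, -3, -4) ⇒ equivalent

yes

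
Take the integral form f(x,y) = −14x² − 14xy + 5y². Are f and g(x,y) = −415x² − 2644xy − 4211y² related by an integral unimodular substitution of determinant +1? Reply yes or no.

D₁ = 476, D₂ = 476
river cycle of f (length 8): (5, 14, -14), (-14, 14, 5), (5, 16, -11), (-11, 6, 10), (10, 14, -7), (-7, 14, 10), (10, 6, -11), (-11, 16, 5)
river cycle of g (length 8): (-14, 14, 5), (5, 16, -11), (-11, 6, 10), (10, 14, -7), (-7, 14, 10), (10, 6, -11), (-11, 16, 5), (5, 14, -14)
cycles coincide ⇒ equivalent

yes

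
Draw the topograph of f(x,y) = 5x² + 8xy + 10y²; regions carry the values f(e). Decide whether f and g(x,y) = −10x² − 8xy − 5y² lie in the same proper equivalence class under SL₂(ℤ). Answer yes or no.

D₁ = -136, D₂ = -136
f: translate: b→-2 (≡8 mod 10), so (5,8,10)→(5,-2,7)
f: reduced (well bottom): (5,-2,7) with a≤c, −a<b≤a
g is negative-definite; reduce −g:
−g: flip: (10,8,5)→(5,-8,10)
−g: translate: b→2 (≡-8 mod 10), so (5,-8,10)→(5,2,7)
−g: reduced (well bottom): (5,2,7) with a≤c, −a<b≤a
flip sign back: reduced form of g is (-5,-2,-7)
reduced forms (5, -2, 7) vs (-5, -2, -7) ⇒ inequivalent

no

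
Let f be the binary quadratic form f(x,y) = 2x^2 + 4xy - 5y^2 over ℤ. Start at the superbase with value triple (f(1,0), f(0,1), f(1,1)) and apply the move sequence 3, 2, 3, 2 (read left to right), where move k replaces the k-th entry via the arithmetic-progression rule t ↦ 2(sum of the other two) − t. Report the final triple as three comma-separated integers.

start (2,-5,1) = (f(1,0),f(0,1),f(1,1))
replace slot 3: 2·(2+(-5)) − 1 = -7 → (2,-5,-7)
replace slot 2: 2·(2+(-7)) − (-5) = -5 → (2,-5,-7)
replace slot 3: 2·(2+(-5)) − (-7) = 1 → (2,-5,1)
replace slot 2: 2·(2+1) − (-5) = 11 → (2,11,1)

2,11,1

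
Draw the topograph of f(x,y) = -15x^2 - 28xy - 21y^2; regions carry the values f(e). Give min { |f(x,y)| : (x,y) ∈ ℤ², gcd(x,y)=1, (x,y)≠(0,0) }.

translate: b→-2 (≡28 mod 30), so (15,28,21)→(15,-2,8)
flip: (15,-2,8)→(8,2,15)
reduced (well bottom): (8,2,15) with a≤c, −a<b≤a
well minimum |f| = |-8| = 8 (negative-definite)

8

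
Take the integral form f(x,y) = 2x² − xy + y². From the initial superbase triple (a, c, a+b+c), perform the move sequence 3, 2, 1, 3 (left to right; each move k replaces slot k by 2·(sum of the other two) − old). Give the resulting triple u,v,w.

start (2,1,2) = (f(1,0),f(0,1),f(1,1))
replace slot 3: 2·(2+1) − 2 = 4 → (2,1,4)
replace slot 2: 2·(2+4) − 1 = 11 → (2,11,4)
replace slot 1: 2·(11+4) − 2 = 28 → (28,11,4)
replace slot 3: 2·(28+11) − 4 = 74 → (28,11,74)

28,11,74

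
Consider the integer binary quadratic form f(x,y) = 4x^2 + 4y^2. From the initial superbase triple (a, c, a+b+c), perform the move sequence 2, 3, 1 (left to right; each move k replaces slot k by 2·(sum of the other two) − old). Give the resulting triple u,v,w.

start (4,4,8) = (f(1,0),f(0,1),f(1,1))
replace slot 2: 2·(4+8) − 4 = 20 → (4,20,8)
replace slot 3: 2·(4+20) − 8 = 40 → (4,20,40)
replace slot 1: 2·(20+40) − 4 = 116 → (116,20,40)

116,20,40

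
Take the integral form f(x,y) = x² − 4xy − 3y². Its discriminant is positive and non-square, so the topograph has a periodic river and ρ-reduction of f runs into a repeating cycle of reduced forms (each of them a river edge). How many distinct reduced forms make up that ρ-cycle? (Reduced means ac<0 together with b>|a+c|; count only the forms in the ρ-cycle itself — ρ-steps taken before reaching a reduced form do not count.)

D = 28, ⌊√D⌋ = 5
descent: ρ → (-3,4,1)  [lands on river]
river: ρ → (1,4,-3)
river: ρ → (-3,2,2)
river: ρ → (2,2,-3)
ρ-cycle length = 4 (tail of 1 descent step not counted)

4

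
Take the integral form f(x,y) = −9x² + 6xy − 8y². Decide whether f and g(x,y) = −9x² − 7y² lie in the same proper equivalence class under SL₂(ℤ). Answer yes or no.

D₁ = -252, D₂ = -252
f is negative-definite; reduce −f:
−f: flip: (9,-6,8)→(8,6,9)
−f: reduced (well bottom): (8,6,9) with a≤c, −a<b≤a
flip sign back: reduced form of f is (-8,-6,-9)
g is negative-definite; reduce −g:
−g: flip: (9,0,7)→(7,0,9)
−g: reduced (well bottom): (7,0,9) with a≤c, −a<b≤a
flip sign back: reduced form of g is (-7,0,-9)
reduced forms (-8, -6, -9) vs (-7, 0, -9) ⇒ inequivalent

no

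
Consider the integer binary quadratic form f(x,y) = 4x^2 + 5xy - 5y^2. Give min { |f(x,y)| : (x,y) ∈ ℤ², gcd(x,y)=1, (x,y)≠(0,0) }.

river: ρ → (-5,5,4)
river: ρ → (4,3,-6)
river: ρ → (-6,9,1)
river: ρ → (1,9,-6)
river: ρ → (-6,3,4)
river: ρ → (4,5,-5)
closes: descent 0, river 6
min |a| on river = 1

1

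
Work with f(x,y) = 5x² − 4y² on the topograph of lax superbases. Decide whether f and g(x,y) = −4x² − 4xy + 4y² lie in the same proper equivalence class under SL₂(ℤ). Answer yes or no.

D₁ = 80, D₂ = 80
river cycle of f (length 2): (-4, 8, 1), (1, 8, -4)
river cycle of g (length 2): (4, 4, -4), (-4, 4, 4)
cycles differ ⇒ inequivalent

no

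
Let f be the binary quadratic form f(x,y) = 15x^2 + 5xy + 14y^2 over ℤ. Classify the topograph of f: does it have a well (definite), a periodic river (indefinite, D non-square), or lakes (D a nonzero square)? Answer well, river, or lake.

D = b²−4ac = 5² − 4·15·14 = -815
D < 0 ⇒ definite ⇒ every region one sign ⇒ single well

well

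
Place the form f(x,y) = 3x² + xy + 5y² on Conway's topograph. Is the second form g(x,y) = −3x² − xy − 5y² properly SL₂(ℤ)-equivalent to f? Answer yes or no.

D₁ = -59, D₂ = -59
f: reduced (well bottom): (3,1,5) with a≤c, −a<b≤a
g is negative-definite; reduce −g:
−g: reduced (well bottom): (3,1,5) with a≤c, −a<b≤a
flip sign back: reduced form of g is (-3,-1,-5)
reduced forms (3, 1, 5) vs (-3, -1, -5) ⇒ inequivalent

no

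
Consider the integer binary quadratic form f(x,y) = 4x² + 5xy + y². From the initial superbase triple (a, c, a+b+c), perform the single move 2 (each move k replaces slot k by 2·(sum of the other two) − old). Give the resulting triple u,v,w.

start (4,1,10) = (f(1,0),f(0,1),f(1,1))
replace slot 2: 2·(4+10) − 1 = 27 → (4,27,10)

4,27,10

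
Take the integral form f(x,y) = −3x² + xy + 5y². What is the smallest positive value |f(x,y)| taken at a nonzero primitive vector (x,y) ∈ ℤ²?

descent: ρ → (5,-1,-3)
descent: ρ → (-3,7,1)  [lands on river]
river: ρ → (1,7,-3)
river: ρ → (-3,5,3)
river: ρ → (3,7,-1)
river: ρ → (-1,7,3)
river: ρ → (3,5,-3)
closes: descent 2, river 6
min |a| on river = 1

1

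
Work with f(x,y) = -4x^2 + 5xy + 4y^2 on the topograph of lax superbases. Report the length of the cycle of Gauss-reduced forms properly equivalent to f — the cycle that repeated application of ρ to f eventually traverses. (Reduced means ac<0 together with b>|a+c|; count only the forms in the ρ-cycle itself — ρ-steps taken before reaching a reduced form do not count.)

D = 89, ⌊√D⌋ = 9
river: ρ → (4,3,-5)
river: ρ → (-5,7,2)
river: ρ → (2,9,-1)
river: ρ → (-1,9,2)
river: ρ → (2,7,-5)
river: ρ → (-5,3,4)
river: ρ → (4,5,-4)
river: ρ → (-4,3,5)
river: ρ → (5,7,-2)
river: ρ → (-2,9,1)
river: ρ → (1,9,-2)
river: ρ → (-2,7,5)
river: ρ → (5,3,-4)
river: ρ → (-4,5,4)
ρ-cycle length = 14 (tail of 0 descent steps not counted)

14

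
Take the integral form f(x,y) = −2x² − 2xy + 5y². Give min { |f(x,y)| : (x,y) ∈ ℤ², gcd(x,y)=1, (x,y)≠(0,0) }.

descent: ρ → (5,2,-2)
descent: ρ → (-2,6,1)  [lands on river]
river: ρ → (1,6,-2)
closes: descent 2, river 2
min |a| on river = 1

1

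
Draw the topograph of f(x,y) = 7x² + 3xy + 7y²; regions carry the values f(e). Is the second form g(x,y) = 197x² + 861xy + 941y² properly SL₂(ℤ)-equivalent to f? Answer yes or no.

D₁ = -187, D₂ = -187
f: reduced (well bottom): (7,3,7) with a≤c, −a<b≤a
g: translate: b→73 (≡861 mod 394), so (197,861,941)→(197,73,7)
g: flip: (197,73,7)→(7,-73,197)
g: translate: b→-3 (≡-73 mod 14), so (7,-73,197)→(7,-3,7)
g: flip: (7,-3,7)→(7,3,7)
g: reduced (well bottom): (7,3,7) with a≤c, −a<b≤a
reduced forms (7, 3, 7) vs (7, 3, 7) ⇒ equivalent

yes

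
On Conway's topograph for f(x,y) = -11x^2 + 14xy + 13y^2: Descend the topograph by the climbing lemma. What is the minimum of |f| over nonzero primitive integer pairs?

river: ρ → (13,12,-12)
river: ρ → (-12,12,13)
river: ρ → (13,14,-11)
river: ρ → (-11,8,16)
river: ρ → (16,24,-3)
river: ρ → (-3,24,16)
river: ρ → (16,8,-11)
river: ρ → (-11,14,13)
closes: descent 0, river 8
min |a| on river = 3

3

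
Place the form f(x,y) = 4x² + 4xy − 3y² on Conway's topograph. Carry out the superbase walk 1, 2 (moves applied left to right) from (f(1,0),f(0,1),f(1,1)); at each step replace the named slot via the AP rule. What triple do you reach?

start (4,-3,5) = (f(1,0),f(0,1),f(1,1))
replace slot 1: 2·((-3)+5) − 4 = 0 → (0,-3,5)
replace slot 2: 2·(0+5) − (-3) = 13 → (0,13,5)

0,13,5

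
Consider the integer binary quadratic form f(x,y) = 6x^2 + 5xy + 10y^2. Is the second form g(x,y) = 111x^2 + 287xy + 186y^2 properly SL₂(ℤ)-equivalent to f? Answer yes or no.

D₁ = -215, D₂ = -215
f: reduced (well bottom): (6,5,10) with a≤c, −a<b≤a
g: translate: b→65 (≡287 mod 222), so (111,287,186)→(111,65,10)
g: flip: (111,65,10)→(10,-65,111)
g: translate: b→-5 (≡-65 mod 20), so (10,-65,111)→(10,-5,6)
g: flip: (10,-5,6)→(6,5,10)
g: reduced (well bottom): (6,5,10) with a≤c, −a<b≤a
reduced forms (6, 5, 10) vs (6, 5, 10) ⇒ equivalent

yes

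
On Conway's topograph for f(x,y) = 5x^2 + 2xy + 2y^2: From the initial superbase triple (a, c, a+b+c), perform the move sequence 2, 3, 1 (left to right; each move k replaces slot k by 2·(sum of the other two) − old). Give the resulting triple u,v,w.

start (5,2,9) = (f(1,0),f(0,1),f(1,1))
replace slot 2: 2·(5+9) − 2 = 26 → (5,26,9)
replace slot 3: 2·(5+26) − 9 = 53 → (5,26,53)
replace slot 1: 2·(26+53) − 5 = 153 → (153,26,53)

153,26,53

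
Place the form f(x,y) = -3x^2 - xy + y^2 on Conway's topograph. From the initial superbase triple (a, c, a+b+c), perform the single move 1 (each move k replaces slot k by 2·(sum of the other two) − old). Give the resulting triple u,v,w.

start (-3,1,-3) = (f(1,0),f(0,1),f(1,1))
replace slot 1: 2·(1+(-3)) − (-3) = -1 → (-1,1,-3)

-1,1,-3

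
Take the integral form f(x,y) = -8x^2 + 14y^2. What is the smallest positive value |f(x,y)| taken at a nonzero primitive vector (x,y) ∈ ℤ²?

descent: ρ → (14,0,-8)
descent: ρ → (-8,16,6)  [lands on river]
river: ρ → (6,20,-2)
river: ρ → (-2,20,6)
river: ρ → (6,16,-8)
closes: descent 2, river 4
min |a| on river = 2

2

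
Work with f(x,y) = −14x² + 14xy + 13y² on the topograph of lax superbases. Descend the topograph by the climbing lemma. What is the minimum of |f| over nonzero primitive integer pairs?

river: ρ → (13,12,-15)
river: ρ → (-15,18,10)
river: ρ → (10,22,-11)
river: ρ → (-11,22,10)
river: ρ → (10,18,-15)
river: ρ → (-15,12,13)
river: ρ → (13,14,-14)
river: ρ → (-14,14,13)
closes: descent 0, river 8
min |a| on river = 10

10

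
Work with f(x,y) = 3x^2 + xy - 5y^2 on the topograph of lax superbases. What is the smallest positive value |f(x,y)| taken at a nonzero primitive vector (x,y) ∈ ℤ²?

descent: ρ → (-5,-1,3)
descent: ρ → (3,7,-1)  [lands on river]
river: ρ → (-1,7,3)
river: ρ → (3,5,-3)
river: ρ → (-3,7,1)
river: ρ → (1,7,-3)
river: ρ → (-3,5,3)
closes: descent 2, river 6
min |a| on river = 1

1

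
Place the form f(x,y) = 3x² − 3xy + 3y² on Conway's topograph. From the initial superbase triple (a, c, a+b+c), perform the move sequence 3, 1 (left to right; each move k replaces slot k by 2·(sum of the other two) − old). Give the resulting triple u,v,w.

start (3,3,3) = (f(1,0),f(0,1),f(1,1))
replace slot 3: 2·(3+3) − 3 = 9 → (3,3,9)
replace slot 1: 2·(3+9) − 3 = 21 → (21,3,9)

21,3,9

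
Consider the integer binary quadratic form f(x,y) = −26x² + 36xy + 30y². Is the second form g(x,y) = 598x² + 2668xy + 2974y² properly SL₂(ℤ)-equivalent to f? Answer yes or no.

D₁ = 4416, D₂ = 4416
river cycle of f (length 12): (30, 24, -32), (-32, 40, 22), (22, 48, -24), (-24, 48, 22), (22, 40, -32), (-32, 24, 30), (30, 36, -26), (-26, 16, 40), (40, 64, -2), (-2, 64, 40), … (2 more)
river cycle of g (length 12): (30, 24, -32), (-32, 40, 22), (22, 48, -24), (-24, 48, 22), (22, 40, -32), (-32, 24, 30), (30, 36, -26), (-26, 16, 40), (40, 64, -2), (-2, 64, 40), … (2 more)
cycles coincide ⇒ equivalent

yes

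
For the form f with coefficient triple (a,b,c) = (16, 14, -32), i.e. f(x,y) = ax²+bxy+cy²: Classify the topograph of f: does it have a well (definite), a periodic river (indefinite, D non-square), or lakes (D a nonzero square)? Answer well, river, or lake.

D = b²−4ac = 14² − 4·16·(-32) = 2244
D > 0 non-square ⇒ indefinite ⇒ periodic river

river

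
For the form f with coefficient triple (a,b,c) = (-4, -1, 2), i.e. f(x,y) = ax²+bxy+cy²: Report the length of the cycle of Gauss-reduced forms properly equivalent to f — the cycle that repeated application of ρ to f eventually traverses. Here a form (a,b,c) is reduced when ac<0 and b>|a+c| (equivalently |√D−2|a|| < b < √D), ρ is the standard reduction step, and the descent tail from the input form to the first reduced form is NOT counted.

D = 33, ⌊√D⌋ = 5
descent: ρ → (2,5,-1)  [lands on river]
river: ρ → (-1,5,2)
river: ρ → (2,3,-3)
river: ρ → (-3,3,2)
ρ-cycle length = 4 (tail of 1 descent step not counted)

4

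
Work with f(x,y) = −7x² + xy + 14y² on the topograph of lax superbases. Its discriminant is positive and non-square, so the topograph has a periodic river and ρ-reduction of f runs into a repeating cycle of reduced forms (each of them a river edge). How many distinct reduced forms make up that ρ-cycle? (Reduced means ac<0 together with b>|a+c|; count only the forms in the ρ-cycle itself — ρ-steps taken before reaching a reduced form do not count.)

D = 393, ⌊√D⌋ = 19
descent: ρ → (14,-1,-7)
descent: ρ → (-7,15,6)  [lands on river]
river: ρ → (6,9,-13)
river: ρ → (-13,17,2)
river: ρ → (2,19,-4)
river: ρ → (-4,13,14)
river: ρ → (14,15,-3)
river: ρ → (-3,15,14)
river: ρ → (14,13,-4)
river: ρ → (-4,19,2)
river: ρ → (2,17,-13)
river: ρ → (-13,9,6)
river: ρ → (6,15,-7)
river: ρ → (-7,13,8)
river: ρ → (8,19,-1)
river: ρ → (-1,19,8)
river: ρ → (8,13,-7)
ρ-cycle length = 16 (tail of 2 descent steps not counted)

16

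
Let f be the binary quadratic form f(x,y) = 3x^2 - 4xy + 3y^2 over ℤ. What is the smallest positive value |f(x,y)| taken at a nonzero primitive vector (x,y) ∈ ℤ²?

translate: b→2 (≡-4 mod 6), so (3,-4,3)→(3,2,2)
flip: (3,2,2)→(2,-2,3)
translate: b→2 (≡-2 mod 4), so (2,-2,3)→(2,2,3)
reduced (well bottom): (2,2,3) with a≤c, −a<b≤a
well minimum = a = 2

2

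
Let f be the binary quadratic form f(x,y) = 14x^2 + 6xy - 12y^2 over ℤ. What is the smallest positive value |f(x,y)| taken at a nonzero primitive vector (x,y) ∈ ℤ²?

river: ρ → (-12,18,8)
river: ρ → (8,14,-16)
river: ρ → (-16,18,6)
river: ρ → (6,18,-16)
river: ρ → (-16,14,8)
river: ρ → (8,18,-12)
river: ρ → (-12,6,14)
river: ρ → (14,22,-4)
river: ρ → (-4,26,2)
river: ρ → (2,26,-4)
river: ρ → (-4,22,14)
river: ρ → (14,6,-12)
closes: descent 0, river 12
min |a| on river = 2

2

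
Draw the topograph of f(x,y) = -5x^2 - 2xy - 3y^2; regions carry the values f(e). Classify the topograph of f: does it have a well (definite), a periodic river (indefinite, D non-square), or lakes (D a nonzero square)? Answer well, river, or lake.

D = b²−4ac = (-2)² − 4·(-5)·(-3) = -56
D < 0 ⇒ definite ⇒ every region one sign ⇒ single well

well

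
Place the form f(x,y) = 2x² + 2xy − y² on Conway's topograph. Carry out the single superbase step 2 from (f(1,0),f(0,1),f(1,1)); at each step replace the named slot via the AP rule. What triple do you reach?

start (2,-1,3) = (f(1,0),f(0,1),f(1,1))
replace slot 2: 2·(2+3) − (-1) = 11 → (2,11,3)

2,11,3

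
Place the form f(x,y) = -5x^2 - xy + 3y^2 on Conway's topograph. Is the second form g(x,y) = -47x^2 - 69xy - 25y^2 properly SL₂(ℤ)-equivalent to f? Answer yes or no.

D₁ = 61, D₂ = 61
river cycle of f (length 6): (3, 7, -1), (-1, 7, 3), (3, 5, -3), (-3, 7, 1), (1, 7, -3), (-3, 5, 3)
river cycle of g (length 6): (-3, 5, 3), (3, 7, -1), (-1, 7, 3), (3, 5, -3), (-3, 7, 1), (1, 7, -3)
cycles coincide ⇒ equivalent

yes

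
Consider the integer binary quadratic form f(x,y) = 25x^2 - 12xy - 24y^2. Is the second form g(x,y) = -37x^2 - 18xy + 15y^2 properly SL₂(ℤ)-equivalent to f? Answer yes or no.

D₁ = 2544, D₂ = 2544
river cycle of f (length 12): (-24, 12, 25), (25, 38, -11), (-11, 50, 1), (1, 50, -11), (-11, 38, 25), (25, 12, -24), (-24, 36, 13), (13, 42, -15), (-15, 48, 4), (4, 48, -15), … (2 more)
river cycle of g (length 12): (15, 48, -4), (-4, 48, 15), (15, 42, -13), (-13, 36, 24), (24, 12, -25), (-25, 38, 11), (11, 50, -1), (-1, 50, 11), (11, 38, -25), (-25, 12, 24), … (2 more)
cycles differ ⇒ inequivalent

no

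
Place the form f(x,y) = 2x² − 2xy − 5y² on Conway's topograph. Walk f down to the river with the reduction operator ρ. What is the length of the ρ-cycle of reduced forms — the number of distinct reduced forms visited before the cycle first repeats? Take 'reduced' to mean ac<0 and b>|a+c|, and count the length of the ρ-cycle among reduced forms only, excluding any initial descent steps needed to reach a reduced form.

D = 44, ⌊√D⌋ = 6
descent: ρ → (-5,2,2)
descent: ρ → (2,6,-1)  [lands on river]
river: ρ → (-1,6,2)
ρ-cycle length = 2 (tail of 2 descent steps not counted)

2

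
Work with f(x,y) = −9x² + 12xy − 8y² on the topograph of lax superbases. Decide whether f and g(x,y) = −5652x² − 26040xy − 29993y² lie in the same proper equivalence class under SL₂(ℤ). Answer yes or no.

D₁ = -144, D₂ = -144
f is negative-definite; reduce −f:
−f: translate: b→6 (≡-12 mod 18), so (9,-12,8)→(9,6,5)
−f: flip: (9,6,5)→(5,-6,9)
−f: translate: b→4 (≡-6 mod 10), so (5,-6,9)→(5,4,8)
−f: reduced (well bottom): (5,4,8) with a≤c, −a<b≤a
flip sign back: reduced form of f is (-5,-4,-8)
g is negative-definite; reduce −g:
−g: translate: b→3432 (≡26040 mod 11304), so (5652,26040,29993)→(5652,3432,521)
−g: flip: (5652,3432,521)→(521,-3432,5652)
−g: translate: b→-306 (≡-3432 mod 1042), so (521,-3432,5652)→(521,-306,45)
−g: flip: (521,-306,45)→(45,306,521)
−g: translate: b→36 (≡306 mod 90), so (45,306,521)→(45,36,8)
−g: flip: (45,36,8)→(8,-36,45)
−g: translate: b→-4 (≡-36 mod 16), so (8,-36,45)→(8,-4,5)
−g: flip: (8,-4,5)→(5,4,8)
−g: reduced (well bottom): (5,4,8) with a≤c, −a<b≤a
flip sign back: reduced form of g is (-5,-4,-8)
reduced forms (-5, -4, -8) vs (-5, -4, -8) ⇒ equivalent

yes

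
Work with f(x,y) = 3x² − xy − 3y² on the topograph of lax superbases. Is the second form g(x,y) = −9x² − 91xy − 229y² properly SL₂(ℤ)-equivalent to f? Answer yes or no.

D₁ = 37, D₂ = 37
river cycle of f (length 6): (-3, 1, 3), (3, 5, -1), (-1, 5, 3), (3, 1, -3), (-3, 5, 1), (1, 5, -3)
river cycle of g (length 6): (1, 5, -3), (-3, 1, 3), (3, 5, -1), (-1, 5, 3), (3, 1, -3), (-3, 5, 1)
cycles coincide ⇒ equivalent

yes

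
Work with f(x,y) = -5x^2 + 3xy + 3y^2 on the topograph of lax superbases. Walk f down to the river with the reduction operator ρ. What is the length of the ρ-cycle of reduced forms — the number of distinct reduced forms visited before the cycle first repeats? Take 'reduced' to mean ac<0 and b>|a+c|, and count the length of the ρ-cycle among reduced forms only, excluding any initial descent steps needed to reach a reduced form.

D = 69, ⌊√D⌋ = 8
river: ρ → (3,3,-5)
river: ρ → (-5,7,1)
river: ρ → (1,7,-5)
river: ρ → (-5,3,3)
ρ-cycle length = 4 (tail of 0 descent steps not counted)

4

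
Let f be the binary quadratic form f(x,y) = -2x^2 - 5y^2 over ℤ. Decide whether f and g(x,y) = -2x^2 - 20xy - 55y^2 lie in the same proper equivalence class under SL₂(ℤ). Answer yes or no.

D₁ = -40, D₂ = -40
f is negative-definite; reduce −f:
−f: reduced (well bottom): (2,0,5) with a≤c, −a<b≤a
flip sign back: reduced form of f is (-2,0,-5)
g is negative-definite; reduce −g:
−g: translate: b→0 (≡20 mod 4), so (2,20,55)→(2,0,5)
−g: reduced (well bottom): (2,0,5) with a≤c, −a<b≤a
flip sign back: reduced form of g is (-2,0,-5)
reduced forms (-2, 0, -5) vs (-2, 0, -5) ⇒ equivalent

yes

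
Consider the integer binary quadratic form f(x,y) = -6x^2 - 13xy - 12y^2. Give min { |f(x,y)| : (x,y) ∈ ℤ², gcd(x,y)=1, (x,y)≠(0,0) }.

translate: b→1 (≡13 mod 12), so (6,13,12)→(6,1,5)
flip: (6,1,5)→(5,-1,6)
reduced (well bottom): (5,-1,6) with a≤c, −a<b≤a
well minimum |f| = |-5| = 5 (negative-definite)

5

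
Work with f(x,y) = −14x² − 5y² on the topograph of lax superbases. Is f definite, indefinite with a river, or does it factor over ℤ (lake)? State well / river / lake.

D = b²−4ac = 0² − 4·(-14)·(-5) = -280
D < 0 ⇒ definite ⇒ every region one sign ⇒ single well

well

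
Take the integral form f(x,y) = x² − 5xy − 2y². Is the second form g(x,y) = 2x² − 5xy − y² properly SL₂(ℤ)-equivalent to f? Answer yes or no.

D₁ = 33, D₂ = 33
river cycle of f (length 4): (-2, 5, 1), (1, 5, -2), (-2, 3, 3), (3, 3, -2)
river cycle of g (length 4): (-1, 5, 2), (2, 3, -3), (-3, 3, 2), (2, 5, -1)
cycles differ ⇒ inequivalent

no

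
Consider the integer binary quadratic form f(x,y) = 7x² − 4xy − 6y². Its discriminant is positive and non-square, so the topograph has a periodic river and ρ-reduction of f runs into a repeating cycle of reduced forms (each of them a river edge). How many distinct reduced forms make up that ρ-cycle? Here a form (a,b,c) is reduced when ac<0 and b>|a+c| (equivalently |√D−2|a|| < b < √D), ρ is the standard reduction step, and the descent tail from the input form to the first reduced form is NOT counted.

D = 184, ⌊√D⌋ = 13
descent: ρ → (-6,4,7)  [lands on river]
river: ρ → (7,10,-3)
river: ρ → (-3,8,10)
river: ρ → (10,12,-1)
river: ρ → (-1,12,10)
river: ρ → (10,8,-3)
river: ρ → (-3,10,7)
river: ρ → (7,4,-6)
river: ρ → (-6,8,5)
river: ρ → (5,12,-2)
river: ρ → (-2,12,5)
river: ρ → (5,8,-6)
ρ-cycle length = 12 (tail of 1 descent step not counted)

12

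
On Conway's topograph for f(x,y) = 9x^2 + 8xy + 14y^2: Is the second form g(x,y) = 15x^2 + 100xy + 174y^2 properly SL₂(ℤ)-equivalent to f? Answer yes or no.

D₁ = -440, D₂ = -440
f: reduced (well bottom): (9,8,14) with a≤c, −a<b≤a
g: translate: b→10 (≡100 mod 30), so (15,100,174)→(15,10,9)
g: flip: (15,10,9)→(9,-10,15)
g: translate: b→8 (≡-10 mod 18), so (9,-10,15)→(9,8,14)
g: reduced (well bottom): (9,8,14) with a≤c, −a<b≤a
reduced forms (9, 8, 14) vs (9, 8, 14) ⇒ equivalent

yes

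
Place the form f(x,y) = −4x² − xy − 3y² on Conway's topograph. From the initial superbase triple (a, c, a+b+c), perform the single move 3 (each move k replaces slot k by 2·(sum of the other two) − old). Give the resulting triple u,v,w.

start (-4,-3,-8) = (f(1,0),f(0,1),f(1,1))
replace slot 3: 2·((-4)+(-3)) − (-8) = -6 → (-4,-3,-6)

-4,-3,-6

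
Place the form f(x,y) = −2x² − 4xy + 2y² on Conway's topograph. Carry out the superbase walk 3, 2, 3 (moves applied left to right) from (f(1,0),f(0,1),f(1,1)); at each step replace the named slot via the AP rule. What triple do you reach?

start (-2,2,-4) = (f(1,0),f(0,1),f(1,1))
replace slot 3: 2·((-2)+2) − (-4) = 4 → (-2,2,4)
replace slot 2: 2·((-2)+4) − 2 = 2 → (-2,2,4)
replace slot 3: 2·((-2)+2) − 4 = -4 → (-2,2,-4)

-2,2,-4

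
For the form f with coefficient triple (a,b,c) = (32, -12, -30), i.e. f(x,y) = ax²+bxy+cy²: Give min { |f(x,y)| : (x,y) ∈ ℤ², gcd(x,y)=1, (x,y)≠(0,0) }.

descent: ρ → (-30,12,32)  [lands on river]
river: ρ → (32,52,-10)
river: ρ → (-10,48,42)
river: ρ → (42,36,-16)
river: ρ → (-16,60,6)
river: ρ → (6,60,-16)
river: ρ → (-16,36,42)
river: ρ → (42,48,-10)
river: ρ → (-10,52,32)
river: ρ → (32,12,-30)
river: ρ → (-30,48,14)
river: ρ → (14,36,-48)
river: ρ → (-48,60,2)
river: ρ → (2,60,-48)
river: ρ → (-48,36,14)
river: ρ → (14,48,-30)
closes: descent 1, river 16
min |a| on river = 2

2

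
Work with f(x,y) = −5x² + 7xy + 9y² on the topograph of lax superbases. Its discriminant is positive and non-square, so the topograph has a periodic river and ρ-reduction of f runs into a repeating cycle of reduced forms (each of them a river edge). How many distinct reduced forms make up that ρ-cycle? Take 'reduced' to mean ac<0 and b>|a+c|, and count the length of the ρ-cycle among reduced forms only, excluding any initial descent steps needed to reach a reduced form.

D = 229, ⌊√D⌋ = 15
river: ρ → (9,11,-3)
river: ρ → (-3,13,5)
river: ρ → (5,7,-9)
river: ρ → (-9,11,3)
river: ρ → (3,13,-5)
river: ρ → (-5,7,9)
ρ-cycle length = 6 (tail of 0 descent steps not counted)

6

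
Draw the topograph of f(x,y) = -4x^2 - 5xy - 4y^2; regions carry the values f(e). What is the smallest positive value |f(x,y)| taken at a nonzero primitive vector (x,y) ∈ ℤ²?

translate: b→-3 (≡5 mod 8), so (4,5,4)→(4,-3,3)
flip: (4,-3,3)→(3,3,4)
reduced (well bottom): (3,3,4) with a≤c, −a<b≤a
well minimum |f| = |-3| = 3 (negative-definite)

3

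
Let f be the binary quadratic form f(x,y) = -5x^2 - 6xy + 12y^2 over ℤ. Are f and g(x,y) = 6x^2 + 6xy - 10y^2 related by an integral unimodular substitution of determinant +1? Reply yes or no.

D₁ = 276, D₂ = 276
river cycle of f (length 8): (-5, 14, 4), (4, 10, -11), (-11, 12, 3), (3, 12, -11), (-11, 10, 4), (4, 14, -5), (-5, 16, 1), (1, 16, -5)
river cycle of g (length 4): (-10, 14, 2), (2, 14, -10), (-10, 6, 6), (6, 6, -10)
cycles differ ⇒ inequivalent

no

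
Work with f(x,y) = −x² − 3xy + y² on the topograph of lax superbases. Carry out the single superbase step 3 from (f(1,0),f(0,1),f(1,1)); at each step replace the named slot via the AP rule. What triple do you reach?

start (-1,1,-3) = (f(1,0),f(0,1),f(1,1))
replace slot 3: 2·((-1)+1) − (-3) = 3 → (-1,1,3)

-1,1,3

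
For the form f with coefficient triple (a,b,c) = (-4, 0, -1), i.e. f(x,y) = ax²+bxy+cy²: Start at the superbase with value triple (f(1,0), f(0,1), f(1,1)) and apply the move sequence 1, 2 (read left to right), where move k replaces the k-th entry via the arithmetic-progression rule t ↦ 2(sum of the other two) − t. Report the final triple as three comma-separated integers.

start (-4,-1,-5) = (f(1,0),f(0,1),f(1,1))
replace slot 1: 2·((-1)+(-5)) − (-4) = -8 → (-8,-1,-5)
replace slot 2: 2·((-8)+(-5)) − (-1) = -25 → (-8,-25,-5)

-8,-25,-5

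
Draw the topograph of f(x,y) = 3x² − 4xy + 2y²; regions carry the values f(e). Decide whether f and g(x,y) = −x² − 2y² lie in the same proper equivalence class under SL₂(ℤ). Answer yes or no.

D₁ = -8, D₂ = -8
f: translate: b→2 (≡-4 mod 6), so (3,-4,2)→(3,2,1)
f: flip: (3,2,1)→(1,-2,3)
f: translate: b→0 (≡-2 mod 2), so (1,-2,3)→(1,0,2)
f: reduced (well bottom): (1,0,2) with a≤c, −a<b≤a
g is negative-definite; reduce −g:
−g: reduced (well bottom): (1,0,2) with a≤c, −a<b≤a
flip sign back: reduced form of g is (-1,0,-2)
reduced forms (1, 0, 2) vs (-1, 0, -2) ⇒ inequivalent

no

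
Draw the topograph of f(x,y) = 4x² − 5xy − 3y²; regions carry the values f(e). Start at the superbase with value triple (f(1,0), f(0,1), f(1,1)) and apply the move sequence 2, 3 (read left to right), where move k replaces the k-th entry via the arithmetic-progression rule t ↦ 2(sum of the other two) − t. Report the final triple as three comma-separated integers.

start (4,-3,-4) = (f(1,0),f(0,1),f(1,1))
replace slot 2: 2·(4+(-4)) − (-3) = 3 → (4,3,-4)
replace slot 3: 2·(4+3) − (-4) = 18 → (4,3,18)

4,3,18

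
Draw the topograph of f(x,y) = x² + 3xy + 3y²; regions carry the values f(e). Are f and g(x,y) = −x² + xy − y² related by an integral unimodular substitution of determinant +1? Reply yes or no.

D₁ = -3, D₂ = -3
f: translate: b→1 (≡3 mod 2), so (1,3,3)→(1,1,1)
f: reduced (well bottom): (1,1,1) with a≤c, −a<b≤a
g is negative-definite; reduce −g:
−g: translate: b→1 (≡-1 mod 2), so (1,-1,1)→(1,1,1)
−g: reduced (well bottom): (1,1,1) with a≤c, −a<b≤a
flip sign back: reduced form of g is (-1,-1,-1)
reduced forms (1, 1, 1) vs (-1, -1, -1) ⇒ inequivalent

no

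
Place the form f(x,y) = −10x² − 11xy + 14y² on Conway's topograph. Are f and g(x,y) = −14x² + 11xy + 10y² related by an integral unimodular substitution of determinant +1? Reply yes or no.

D₁ = 681, D₂ = 681
river cycle of f (length 32): (14, 11, -10), (-10, 9, 15), (15, 21, -4), (-4, 19, 20), (20, 21, -3), (-3, 21, 20), (20, 19, -4), (-4, 21, 15), (15, 9, -10), (-10, 11, 14), … (22 more)
river cycle of g (length 32): (10, 9, -15), (-15, 21, 4), (4, 19, -20), (-20, 21, 3), (3, 21, -20), (-20, 19, 4), (4, 21, -15), (-15, 9, 10), (10, 11, -14), (-14, 17, 7), … (22 more)
cycles differ ⇒ inequivalent

no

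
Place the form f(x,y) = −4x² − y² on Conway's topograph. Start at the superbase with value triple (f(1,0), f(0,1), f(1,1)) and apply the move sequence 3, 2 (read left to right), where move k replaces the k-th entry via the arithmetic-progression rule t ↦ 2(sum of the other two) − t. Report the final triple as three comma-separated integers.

start (-4,-1,-5) = (f(1,0),f(0,1),f(1,1))
replace slot 3: 2·((-4)+(-1)) − (-5) = -5 → (-4,-1,-5)
replace slot 2: 2·((-4)+(-5)) − (-1) = -17 → (-4,-17,-5)

-4,-17,-5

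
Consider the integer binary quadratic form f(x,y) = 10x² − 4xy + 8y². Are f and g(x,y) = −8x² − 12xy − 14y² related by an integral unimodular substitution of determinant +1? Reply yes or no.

D₁ = -304, D₂ = -304
f: flip: (10,-4,8)→(8,4,10)
f: reduced (well bottom): (8,4,10) with a≤c, −a<b≤a
g is negative-definite; reduce −g:
−g: translate: b→-4 (≡12 mod 16), so (8,12,14)→(8,-4,10)
−g: reduced (well bottom): (8,-4,10) with a≤c, −a<b≤a
flip sign back: reduced form of g is (-8,4,-10)
reduced forms (8, 4, 10) vs (-8, 4, -10) ⇒ inequivalent

no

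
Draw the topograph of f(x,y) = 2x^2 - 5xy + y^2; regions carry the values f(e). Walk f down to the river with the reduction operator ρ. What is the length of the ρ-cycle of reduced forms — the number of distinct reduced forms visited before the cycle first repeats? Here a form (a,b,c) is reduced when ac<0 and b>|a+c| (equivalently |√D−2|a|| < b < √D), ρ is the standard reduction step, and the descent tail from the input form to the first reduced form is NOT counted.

D = 17, ⌊√D⌋ = 4
descent: ρ → (1,3,-2)  [lands on river]
river: ρ → (-2,1,2)
river: ρ → (2,3,-1)
river: ρ → (-1,3,2)
river: ρ → (2,1,-2)
river: ρ → (-2,3,1)
ρ-cycle length = 6 (tail of 1 descent step not counted)

6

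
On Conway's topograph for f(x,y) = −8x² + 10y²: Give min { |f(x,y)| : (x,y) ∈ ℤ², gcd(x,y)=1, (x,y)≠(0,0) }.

descent: ρ → (10,0,-8)
descent: ρ → (-8,16,2)  [lands on river]
river: ρ → (2,16,-8)
closes: descent 2, river 2
min |a| on river = 2

2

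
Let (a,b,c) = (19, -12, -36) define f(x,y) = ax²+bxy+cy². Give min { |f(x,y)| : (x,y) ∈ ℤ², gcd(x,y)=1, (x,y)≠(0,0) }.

descent: ρ → (-36,12,19)
descent: ρ → (19,26,-29)  [lands on river]
river: ρ → (-29,32,16)
river: ρ → (16,32,-29)
river: ρ → (-29,26,19)
river: ρ → (19,50,-5)
river: ρ → (-5,50,19)
closes: descent 2, river 6
min |a| on river = 5

5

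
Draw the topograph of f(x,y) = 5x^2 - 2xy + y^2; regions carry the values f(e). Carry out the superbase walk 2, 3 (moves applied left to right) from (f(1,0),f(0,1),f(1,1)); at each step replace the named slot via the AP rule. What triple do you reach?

start (5,1,4) = (f(1,0),f(0,1),f(1,1))
replace slot 2: 2·(5+4) − 1 = 17 → (5,17,4)
replace slot 3: 2·(5+17) − 4 = 40 → (5,17,40)

5,17,40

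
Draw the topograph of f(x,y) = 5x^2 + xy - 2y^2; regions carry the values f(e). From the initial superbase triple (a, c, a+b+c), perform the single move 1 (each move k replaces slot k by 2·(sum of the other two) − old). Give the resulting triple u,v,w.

start (5,-2,4) = (f(1,0),f(0,1),f(1,1))
replace slot 1: 2·((-2)+4) − 5 = -1 → (-1,-2,4)

-1,-2,4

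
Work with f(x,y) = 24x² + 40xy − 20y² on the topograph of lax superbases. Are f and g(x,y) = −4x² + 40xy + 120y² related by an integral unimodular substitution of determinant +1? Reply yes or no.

D₁ = 3520, D₂ = 3520
river cycle of f (length 4): (-20, 40, 24), (24, 56, -4), (-4, 56, 24), (24, 40, -20)
river cycle of g (length 4): (-4, 56, 24), (24, 40, -20), (-20, 40, 24), (24, 56, -4)
cycles coincide ⇒ equivalent

yes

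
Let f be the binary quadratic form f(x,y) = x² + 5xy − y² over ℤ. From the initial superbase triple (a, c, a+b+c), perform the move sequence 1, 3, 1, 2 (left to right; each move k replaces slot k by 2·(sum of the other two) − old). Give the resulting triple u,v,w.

start (1,-1,5) = (f(1,0),f(0,1),f(1,1))
replace slot 1: 2·((-1)+5) − 1 = 7 → (7,-1,5)
replace slot 3: 2·(7+(-1)) − 5 = 7 → (7,-1,7)
replace slot 1: 2·((-1)+7) − 7 = 5 → (5,-1,7)
replace slot 2: 2·(5+7) − (-1) = 25 → (5,25,7)

5,25,7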